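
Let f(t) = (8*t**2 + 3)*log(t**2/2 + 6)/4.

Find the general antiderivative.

Check any antiderivative F(t) by computing F'(t) and comparing it with f(t).
Check: d/dt[2*t**3*log(t**2/2 + 6)/3 - 4*t**3/9 + 3*t*log(t**2/2 + 6)/4 + 29*t/2 - 29*sqrt(3)*atan(sqrt(3)*t/6)] = 2*t**2*log(t**2/2 + 6) + 3*log(t**2/2 + 6)/4, which equals f(t).

F(t) = 2*t**3*log(t**2/2 + 6)/3 - 4*t**3/9 + 3*t*log(t**2/2 + 6)/4 + 29*t/2 - 29*sqrt(3)*atan(sqrt(3)*t/6) + C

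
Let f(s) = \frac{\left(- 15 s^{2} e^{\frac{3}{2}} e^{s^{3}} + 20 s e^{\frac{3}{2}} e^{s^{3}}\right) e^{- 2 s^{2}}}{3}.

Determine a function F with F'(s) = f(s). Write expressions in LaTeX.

The substitution u = s^{3} - 2 s^{2} + \frac{3}{2} works: f is exactly (dF/du)*(du/ds) for that inner function.
Check: d/ds[- \frac{5 e^{\frac{3}{2}} e^{- 2 s^{2}} e^{s^{3}}}{3}] = \frac{\left(- 15 s^{2} e^{\frac{3}{2}} e^{s^{3}} + 20 s e^{\frac{3}{2}} e^{s^{3}}\right) e^{- 2 s^{2}}}{3} = f(s).

An antiderivative is F(s) = - \frac{5 e^{\frac{3}{2}} e^{- 2 s^{2}} e^{s^{3}}}{3}.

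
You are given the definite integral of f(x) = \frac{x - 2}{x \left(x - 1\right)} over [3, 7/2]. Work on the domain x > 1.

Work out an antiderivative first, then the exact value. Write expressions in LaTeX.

Antiderivative: F(x) = 2 \log{\left(x \right)} - \log{\left(x - 1 \right)}; value = - 2 \log{\left(3 \right)} - \log{\left(\frac{5}{2} \right)} + \log{\left(2 \right)} + 2 \log{\left(\frac{7}{2} \right)}

The denominator factors as x \left(x - 1\right); partial fractions split f into directly integrable pieces: - \frac{1}{x - 1} + \frac{2}{x}.
F(x) = 2 \log{\left(x \right)} - \log{\left(x - 1 \right)} is an antiderivative of f.
Check: d/dx[2 \log{\left(x \right)} - \log{\left(x - 1 \right)}] = \frac{x - 2}{x^{2} - x}, which equals f(x).
F(7/2) = - \log{\left(\frac{5}{2} \right)} + 2 \log{\left(\frac{7}{2} \right)}; F(3) = - \log{\left(2 \right)} + 2 \log{\left(3 \right)}.
Integral = F(7/2) - F(3) = - 2 \log{\left(3 \right)} - \log{\left(\frac{5}{2} \right)} + \log{\left(2 \right)} + 2 \log{\left(\frac{7}{2} \right)}.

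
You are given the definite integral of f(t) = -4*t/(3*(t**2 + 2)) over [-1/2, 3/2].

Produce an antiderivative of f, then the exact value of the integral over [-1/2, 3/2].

The substitution u = t**2 + 2 works: f is exactly (dF/du)*(du/dt) for that inner function.
F(t) = -2*log(t**2 + 2)/3 is an antiderivative of f.
Check: d/dt[-2*log(t**2 + 2)/3] = -4*t/(3*t**2 + 6), which equals f(t).
F(3/2) = -2*log(17/4)/3; F(-1/2) = -2*log(9/4)/3.
Integral = F(3/2) - F(-1/2) = -2*log(17/4)/3 + 2*log(9/4)/3.

Antiderivative: F(t) = -2*log(t**2 + 2)/3; value = -2*log(17/4)/3 + 2*log(9/4)/3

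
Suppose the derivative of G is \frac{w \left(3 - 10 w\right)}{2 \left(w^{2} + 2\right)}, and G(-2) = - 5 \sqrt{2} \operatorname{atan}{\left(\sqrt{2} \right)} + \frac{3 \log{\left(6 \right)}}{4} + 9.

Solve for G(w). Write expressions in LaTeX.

G(w) = - 5 w + \frac{3 \log{\left(w^{2} + 2 \right)}}{4} + 5 \sqrt{2} \operatorname{atan}{\left(\frac{\sqrt{2} w}{2} \right)} - 1

Any candidate G(w) must reproduce the stated G'(w) exactly.
A general antiderivative is - 5 w + \frac{3 \log{\left(w^{2} + 2 \right)}}{4} + 5 \sqrt{2} \operatorname{atan}{\left(\frac{\sqrt{2} w}{2} \right)} + C.
The condition gives C = - 5 \sqrt{2} \operatorname{atan}{\left(\sqrt{2} \right)} + \frac{3 \log{\left(6 \right)}}{4} + 9 - (- 5 \sqrt{2} \operatorname{atan}{\left(\sqrt{2} \right)} + \frac{3 \log{\left(6 \right)}}{4} + 10) = -1.
So G(w) = - 5 w + \frac{3 \log{\left(w^{2} + 2 \right)}}{4} + 5 \sqrt{2} \operatorname{atan}{\left(\frac{\sqrt{2} w}{2} \right)} - 1.
Check: d/dw[- 5 w + \frac{3 \log{\left(w^{2} + 2 \right)}}{4} + 5 \sqrt{2} \operatorname{atan}{\left(\frac{\sqrt{2} w}{2} \right)} - 1] = \frac{- 10 w^{2} + 3 w}{2 w^{2} + 4}, which equals G'(w).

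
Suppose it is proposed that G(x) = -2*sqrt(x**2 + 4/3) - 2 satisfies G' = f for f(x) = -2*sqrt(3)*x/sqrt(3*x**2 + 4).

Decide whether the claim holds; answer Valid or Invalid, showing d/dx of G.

Valid - differentiating G returns exactly f.

d/dx[G] = -2*sqrt(3)*x/sqrt(3*x**2 + 4)
This equals f(x) exactly, so the claim holds.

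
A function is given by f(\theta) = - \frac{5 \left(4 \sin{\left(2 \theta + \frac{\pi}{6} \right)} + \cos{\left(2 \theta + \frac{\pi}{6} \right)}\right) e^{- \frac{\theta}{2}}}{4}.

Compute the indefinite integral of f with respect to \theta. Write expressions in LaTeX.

F(\theta) = \frac{5 e^{- \frac{\theta}{2}} \cos{\left(2 \theta + \frac{\pi}{6} \right)}}{2} + C

f has the shape u'v + uv' for u = \frac{5 \cos{\left(2 \theta + \frac{\pi}{6} \right)}}{2} and v = e^{- \frac{\theta}{2}} — it is the derivative of the product u*v.
Check: d/d\theta[\frac{5 e^{- \frac{\theta}{2}} \cos{\left(2 \theta + \frac{\pi}{6} \right)}}{2}] = \frac{\left(- 20 \sin{\left(2 \theta + \frac{\pi}{6} \right)} - 5 \cos{\left(2 \theta + \frac{\pi}{6} \right)}\right) e^{- \frac{\theta}{2}}}{4}, which equals f(\theta).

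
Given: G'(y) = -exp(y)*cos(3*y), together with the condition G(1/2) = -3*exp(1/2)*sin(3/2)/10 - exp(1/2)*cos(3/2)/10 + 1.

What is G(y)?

Whatever form G(y) takes, its d/dy must return the stated G'(y).
A general antiderivative is -3*exp(y)*sin(3*y)/10 - exp(y)*cos(3*y)/10 + C.
The condition gives C = -3*exp(1/2)*sin(3/2)/10 - exp(1/2)*cos(3/2)/10 + 1 - (-3*exp(1/2)*sin(3/2)/10 - exp(1/2)*cos(3/2)/10) = 1.
So G(y) = (-3*exp(y)*sin(3*y) - exp(y)*cos(3*y) + 10)/10.
Check: d/dy[(-3*exp(y)*sin(3*y) - exp(y)*cos(3*y) + 10)/10] = -exp(y)*cos(3*y) = G'(y).

G(y) = (-3*exp(y)*sin(3*y) - exp(y)*cos(3*y) + 10)/10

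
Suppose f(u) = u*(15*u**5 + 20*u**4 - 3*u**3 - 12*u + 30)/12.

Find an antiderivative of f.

An antiderivative is F(u) = u**2*(225*u**5 + 350*u**4 - 63*u**3 - 420*u + 1575)/1260.

For F(u) to be correct the identity F'(u) - f(u) = 0 must hold.
Check: d/du[u**2*(225*u**5 + 350*u**4 - 63*u**3 - 420*u + 1575)/1260] = 5*u**6/4 + 5*u**5/3 - u**4/4 - u**2 + 5*u/2, which equals f(u).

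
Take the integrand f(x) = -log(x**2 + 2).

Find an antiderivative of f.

A candidate is checked by its d/dx: the result must match f(x).
Check: d/dx[-x*log(x**2 + 2) + 2*x - 2*sqrt(2)*atan(sqrt(2)*x/2)] = -log(x**2 + 2) = f(x).

An antiderivative is F(x) = -x*log(x**2 + 2) + 2*x - 2*sqrt(2)*atan(sqrt(2)*x/2).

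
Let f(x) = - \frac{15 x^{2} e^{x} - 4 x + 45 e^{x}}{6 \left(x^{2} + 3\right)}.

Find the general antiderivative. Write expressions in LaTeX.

F(x) = - \frac{15 e^{x} - 2 \log{\left(x^{2} + 3 \right)}}{6} + C

Differentiate the proposed F(x) back; it has to land on f(x) exactly.
Check: d/dx[- \frac{15 e^{x} - 2 \log{\left(x^{2} + 3 \right)}}{6}] = \frac{- 15 x^{2} e^{x} + 4 x - 45 e^{x}}{6 x^{2} + 18}, which equals f(x).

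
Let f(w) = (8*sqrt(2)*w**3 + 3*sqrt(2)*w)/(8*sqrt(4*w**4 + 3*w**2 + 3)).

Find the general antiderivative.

F(w) = sqrt(2)*sqrt(4*w**4 + 3*w**2 + 3)/8 + C

The substitution u = 2*w**4 + 3*w**2/2 + 3/2 works: f is exactly (dF/du)*(du/dw) for that inner function.
Check: d/dw[sqrt(2)*sqrt(4*w**4 + 3*w**2 + 3)/8] = (8*sqrt(2)*w**3 + 3*sqrt(2)*w)/(8*sqrt(4*w**4 + 3*w**2 + 3)) = f(w).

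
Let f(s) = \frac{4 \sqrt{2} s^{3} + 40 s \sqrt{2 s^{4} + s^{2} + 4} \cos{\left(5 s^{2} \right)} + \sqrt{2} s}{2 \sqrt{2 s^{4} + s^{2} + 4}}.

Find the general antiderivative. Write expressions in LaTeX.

An antiderivative F(s) passes only if d/ds[F] lands on f(s) exactly.
Check: d/ds[\frac{\sqrt{2} \sqrt{2 s^{4} + s^{2} + 4} + 4 \sin{\left(5 s^{2} \right)}}{2}] = \frac{4 \sqrt{2} s^{3} + 40 s \sqrt{2 s^{4} + s^{2} + 4} \cos{\left(5 s^{2} \right)} + \sqrt{2} s}{2 \sqrt{2 s^{4} + s^{2} + 4}} = f(s).

F(s) = \frac{\sqrt{2} \sqrt{2 s^{4} + s^{2} + 4} + 4 \sin{\left(5 s^{2} \right)}}{2} + C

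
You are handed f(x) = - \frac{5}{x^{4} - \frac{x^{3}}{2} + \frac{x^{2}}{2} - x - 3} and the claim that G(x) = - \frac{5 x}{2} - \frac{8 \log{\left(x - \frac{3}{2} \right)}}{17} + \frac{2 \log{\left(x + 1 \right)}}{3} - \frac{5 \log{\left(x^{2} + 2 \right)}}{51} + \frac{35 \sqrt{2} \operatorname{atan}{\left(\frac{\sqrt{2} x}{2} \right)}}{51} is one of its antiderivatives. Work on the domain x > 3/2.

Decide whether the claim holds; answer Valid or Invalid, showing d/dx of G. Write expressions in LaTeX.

Invalid: d/dx[G] - f = - \frac{5}{2}, which is not 0.

d/dx[G] = \frac{- 10 x^{4} + 5 x^{3} - 5 x^{2} + 10 x + 10}{4 x^{4} - 2 x^{3} + 2 x^{2} - 4 x - 12}
d/dx[G] - f(x) = - \frac{5}{2} != 0.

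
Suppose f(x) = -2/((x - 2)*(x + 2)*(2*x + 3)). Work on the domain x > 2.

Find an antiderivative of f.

An antiderivative is F(x) = -log(x - 2)/14 + 4*log(x + 3/2)/7 - log(x + 2)/2.

Factor the denominator ((x - 2)*(x + 2)*(2*x + 3)) and decompose: f = 8/(7*(2*x + 3)) - 1/(2*(x + 2)) - 1/(14*(x - 2)); each piece integrates to a log, atan, or power term.
Check: d/dx[-log(x - 2)/14 + 4*log(x + 3/2)/7 - log(x + 2)/2] = -2/(2*x**3 + 3*x**2 - 8*x - 12), which equals f(x).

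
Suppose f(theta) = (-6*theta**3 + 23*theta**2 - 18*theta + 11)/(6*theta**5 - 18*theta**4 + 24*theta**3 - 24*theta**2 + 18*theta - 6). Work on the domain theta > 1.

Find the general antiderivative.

F(theta) = -(12*theta**2*atan(theta) - 24*theta*atan(theta) + 12*atan(theta) + 5)/(12*(theta - 1)**2) + C

A candidate is checked by its d/dtheta: the result must match f(theta).
Check: d/dtheta[-(12*theta**2*atan(theta) - 24*theta*atan(theta) + 12*atan(theta) + 5)/(12*(theta - 1)**2)] = (-6*theta**3 + 23*theta**2 - 18*theta + 11)/(6*theta**5 - 18*theta**4 + 24*theta**3 - 24*theta**2 + 18*theta - 6) = f(theta).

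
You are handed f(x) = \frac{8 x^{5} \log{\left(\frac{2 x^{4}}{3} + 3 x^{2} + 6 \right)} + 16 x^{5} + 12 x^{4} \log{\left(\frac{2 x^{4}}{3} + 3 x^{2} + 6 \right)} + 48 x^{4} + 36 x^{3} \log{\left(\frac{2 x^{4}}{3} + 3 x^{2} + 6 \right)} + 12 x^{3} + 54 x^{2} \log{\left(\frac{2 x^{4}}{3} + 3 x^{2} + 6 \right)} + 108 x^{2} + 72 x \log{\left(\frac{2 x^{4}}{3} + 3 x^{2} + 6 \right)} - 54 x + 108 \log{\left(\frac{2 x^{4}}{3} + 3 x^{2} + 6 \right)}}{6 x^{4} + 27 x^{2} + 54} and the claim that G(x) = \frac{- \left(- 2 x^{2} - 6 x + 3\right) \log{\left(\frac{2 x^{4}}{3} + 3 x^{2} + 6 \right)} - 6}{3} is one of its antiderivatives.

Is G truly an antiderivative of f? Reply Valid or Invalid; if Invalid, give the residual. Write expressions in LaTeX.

Valid - differentiating G returns exactly f.

d/dx[G] = \frac{8 x^{5} \log{\left(\frac{2 x^{4}}{3} + 3 x^{2} + 6 \right)} + 16 x^{5} + 12 x^{4} \log{\left(\frac{2 x^{4}}{3} + 3 x^{2} + 6 \right)} + 48 x^{4} + 36 x^{3} \log{\left(\frac{2 x^{4}}{3} + 3 x^{2} + 6 \right)} + 12 x^{3} + 54 x^{2} \log{\left(\frac{2 x^{4}}{3} + 3 x^{2} + 6 \right)} + 108 x^{2} + 72 x \log{\left(\frac{2 x^{4}}{3} + 3 x^{2} + 6 \right)} - 54 x + 108 \log{\left(\frac{2 x^{4}}{3} + 3 x^{2} + 6 \right)}}{6 x^{4} + 27 x^{2} + 54}
This equals f(x) exactly, so the claim holds.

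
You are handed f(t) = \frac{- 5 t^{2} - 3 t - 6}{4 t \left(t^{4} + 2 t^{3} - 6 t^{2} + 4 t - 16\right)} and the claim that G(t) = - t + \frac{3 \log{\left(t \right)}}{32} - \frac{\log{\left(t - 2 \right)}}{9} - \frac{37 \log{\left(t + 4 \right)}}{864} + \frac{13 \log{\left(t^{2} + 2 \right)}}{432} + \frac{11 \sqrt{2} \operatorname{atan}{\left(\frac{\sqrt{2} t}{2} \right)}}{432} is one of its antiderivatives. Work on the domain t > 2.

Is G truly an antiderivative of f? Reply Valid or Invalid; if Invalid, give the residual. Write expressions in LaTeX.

Invalid: d/dt[G] - f = -1, which is not 0.

d/dt[G] = \frac{- 4 t^{5} - 8 t^{4} + 24 t^{3} - 21 t^{2} + 61 t - 6}{4 t^{5} + 8 t^{4} - 24 t^{3} + 16 t^{2} - 64 t}
d/dt[G] - f(t) = -1 != 0.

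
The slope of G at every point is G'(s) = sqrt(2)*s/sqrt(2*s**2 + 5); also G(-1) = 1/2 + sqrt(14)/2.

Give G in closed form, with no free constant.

G(s) = sqrt(s**2 + 5/2) + 1/2

The substitution u = s**2 + 5/2 works: G'(s) is exactly (dG/du)*(du/ds) for that inner function.
A general antiderivative is sqrt(s**2 + 5/2) + C.
The condition gives C = 1/2 + sqrt(14)/2 - (sqrt(14)/2) = 1/2.
So G(s) = sqrt(s**2 + 5/2) + 1/2.
Check: d/ds[sqrt(s**2 + 5/2) + 1/2] = sqrt(2)*s/sqrt(2*s**2 + 5) = G'(s).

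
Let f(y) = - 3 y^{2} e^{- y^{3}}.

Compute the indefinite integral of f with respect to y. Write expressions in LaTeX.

F(y) = e^{- y^{3}} + C

f matches the chain-rule pattern g'(h)*h' with inner function h(y) = - y^{3}; substituting u = h(y) collapses the integral.
Check: d/dy[e^{- y^{3}}] = - 3 y^{2} e^{- y^{3}} = f(y).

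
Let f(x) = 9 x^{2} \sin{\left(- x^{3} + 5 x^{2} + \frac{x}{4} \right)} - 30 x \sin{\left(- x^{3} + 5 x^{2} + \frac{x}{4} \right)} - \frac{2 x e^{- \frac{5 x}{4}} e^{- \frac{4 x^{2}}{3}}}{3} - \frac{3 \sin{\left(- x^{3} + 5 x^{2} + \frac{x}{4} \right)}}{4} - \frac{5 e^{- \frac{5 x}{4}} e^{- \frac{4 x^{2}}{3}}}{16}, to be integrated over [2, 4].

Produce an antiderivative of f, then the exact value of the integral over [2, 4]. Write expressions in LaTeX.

Antiderivative: F(x) = \frac{e^{- \frac{4 x^{2}}{3} - \frac{5 x}{4}} + 12 \cos{\left(- x^{3} + 5 x^{2} + \frac{x}{4} \right)}}{4}; value = - 3 \cos{\left(\frac{25}{2} \right)} + 3 \cos{\left(17 \right)} - \frac{1}{4 e^{\frac{47}{6}}} + \frac{1}{4 e^{\frac{79}{3}}}

Integrate term by term and add the pieces.
F(x) = \frac{e^{- \frac{4 x^{2}}{3} - \frac{5 x}{4}} + 12 \cos{\left(- x^{3} + 5 x^{2} + \frac{x}{4} \right)}}{4} is an antiderivative of f.
Check: d/dx[\frac{e^{- \frac{4 x^{2}}{3} - \frac{5 x}{4}} + 12 \cos{\left(- x^{3} + 5 x^{2} + \frac{x}{4} \right)}}{4}] = \frac{\left(432 x^{2} e^{\frac{5 x}{4}} e^{\frac{4 x^{2}}{3}} \sin{\left(- x^{3} + 5 x^{2} + \frac{x}{4} \right)} - 1440 x e^{\frac{5 x}{4}} e^{\frac{4 x^{2}}{3}} \sin{\left(- x^{3} + 5 x^{2} + \frac{x}{4} \right)} - 32 x - 36 e^{\frac{5 x}{4}} e^{\frac{4 x^{2}}{3}} \sin{\left(- x^{3} + 5 x^{2} + \frac{x}{4} \right)} - 15\right) e^{- \frac{5 x}{4}} e^{- \frac{4 x^{2}}{3}}}{48}, which equals f(x).
F(4) = 3 \cos{\left(17 \right)} + \frac{1}{4 e^{\frac{79}{3}}}; F(2) = \frac{1}{4 e^{\frac{47}{6}}} + 3 \cos{\left(\frac{25}{2} \right)}.
Integral = F(4) - F(2) = - 3 \cos{\left(\frac{25}{2} \right)} + 3 \cos{\left(17 \right)} - \frac{1}{4 e^{\frac{47}{6}}} + \frac{1}{4 e^{\frac{79}{3}}}.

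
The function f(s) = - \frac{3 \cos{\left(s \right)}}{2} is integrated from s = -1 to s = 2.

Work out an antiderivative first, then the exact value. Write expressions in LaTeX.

Antiderivative: F(s) = - \frac{3 \sin{\left(s \right)}}{2}; value = - \frac{3 \sin{\left(2 \right)}}{2} - \frac{3 \sin{\left(1 \right)}}{2}

Any candidate F(s) must reproduce f(s) exactly when differentiated.
F(s) = - \frac{3 \sin{\left(s \right)}}{2} is an antiderivative of f.
Check: d/ds[- \frac{3 \sin{\left(s \right)}}{2}] = - \frac{3 \cos{\left(s \right)}}{2} = f(s).
F(2) = - \frac{3 \sin{\left(2 \right)}}{2}; F(-1) = \frac{3 \sin{\left(1 \right)}}{2}.
Integral = F(2) - F(-1) = - \frac{3 \sin{\left(2 \right)}}{2} - \frac{3 \sin{\left(1 \right)}}{2}.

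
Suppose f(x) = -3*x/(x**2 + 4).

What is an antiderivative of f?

An antiderivative is F(x) = -3*log(x**2 + 4)/2.

f matches the chain-rule pattern g'(h)*h' with inner function h(x) = x**2 + 4; substituting u = h(x) collapses the integral.
Check: d/dx[-3*log(x**2 + 4)/2] = -3*x/(x**2 + 4) = f(x).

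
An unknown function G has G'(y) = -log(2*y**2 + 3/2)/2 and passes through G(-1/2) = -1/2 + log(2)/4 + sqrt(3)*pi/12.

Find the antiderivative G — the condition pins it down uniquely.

G(y) = -y*log(2*y**2 + 3/2)/2 + y - sqrt(3)*atan(2*sqrt(3)*y/3)/2

A first test for any G(y): its y-derivative must equal the given G'(y).
A general antiderivative is -y*log(2*y**2 + 3/2)/2 + y - sqrt(3)*atan(2*sqrt(3)*y/3)/2 + C.
The condition gives C = -1/2 + log(2)/4 + sqrt(3)*pi/12 - (-1/2 + log(2)/4 + sqrt(3)*pi/12) = 0.
So G(y) = -y*log(2*y**2 + 3/2)/2 + y - sqrt(3)*atan(2*sqrt(3)*y/3)/2.
Check: d/dy[-y*log(2*y**2 + 3/2)/2 + y - sqrt(3)*atan(2*sqrt(3)*y/3)/2] = -log(2*y**2 + 3/2)/2 = G'(y).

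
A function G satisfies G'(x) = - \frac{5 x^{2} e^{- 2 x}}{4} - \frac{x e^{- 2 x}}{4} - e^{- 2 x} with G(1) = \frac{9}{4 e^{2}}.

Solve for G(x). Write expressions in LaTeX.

G(x) = \frac{\left(5 x^{2} + 6 x + 7\right) e^{- 2 x}}{8}

Recognize the product-rule pattern: G'(x) = u'v + uv' with u = \frac{5 x^{2}}{8} + \frac{3 x}{4} + \frac{7}{8}, v = e^{- 2 x}, so integration by parts undoes it.
A general antiderivative is \frac{\left(5 x^{2} + 6 x + 7\right) e^{- 2 x}}{8} + C.
The condition gives C = \frac{9}{4 e^{2}} - (\frac{9}{4 e^{2}}) = 0.
So G(x) = \frac{\left(5 x^{2} + 6 x + 7\right) e^{- 2 x}}{8}.
Check: d/dx[\frac{\left(5 x^{2} + 6 x + 7\right) e^{- 2 x}}{8}] = \frac{\left(- 5 x^{2} - x - 4\right) e^{- 2 x}}{4}, which equals G'(x).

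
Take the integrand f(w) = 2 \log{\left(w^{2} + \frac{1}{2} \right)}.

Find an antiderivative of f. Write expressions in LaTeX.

An antiderivative is F(w) = 2 \left(w \log{\left(w^{2} + \frac{1}{2} \right)} - 2 w + \sqrt{2} \operatorname{atan}{\left(\sqrt{2} w \right)}\right).

Check any antiderivative F(w) by computing F'(w) and comparing it with f(w).
Check: d/dw[2 \left(w \log{\left(w^{2} + \frac{1}{2} \right)} - 2 w + \sqrt{2} \operatorname{atan}{\left(\sqrt{2} w \right)}\right)] = 2 \log{\left(w^{2} + \frac{1}{2} \right)} = f(w).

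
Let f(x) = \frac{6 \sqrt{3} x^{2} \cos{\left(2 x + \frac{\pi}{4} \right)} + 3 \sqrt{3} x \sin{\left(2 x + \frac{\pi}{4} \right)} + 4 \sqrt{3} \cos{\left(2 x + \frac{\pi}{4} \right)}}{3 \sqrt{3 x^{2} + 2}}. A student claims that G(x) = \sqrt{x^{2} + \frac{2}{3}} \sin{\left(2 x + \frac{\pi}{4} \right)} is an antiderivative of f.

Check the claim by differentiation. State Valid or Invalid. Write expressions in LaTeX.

d/dx[G] = \frac{\sqrt{3} \left(6 x^{2} \cos{\left(2 x + \frac{\pi}{4} \right)} + 3 x \sin{\left(2 x + \frac{\pi}{4} \right)} + 4 \cos{\left(2 x + \frac{\pi}{4} \right)}\right)}{3 \sqrt{3 x^{2} + 2}}
This equals f(x) exactly, so the claim holds.

Valid - the claim checks out under differentiation.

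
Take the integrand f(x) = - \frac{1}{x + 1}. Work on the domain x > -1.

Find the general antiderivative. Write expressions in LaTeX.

Since d/dx undoes antidifferentiation here, F'(x) = f(x) is required of F(x).
Check: d/dx[- \log{\left(3 x + 3 \right)}] = - \frac{1}{x + 1} = f(x).

F(x) = - \log{\left(3 x + 3 \right)} + C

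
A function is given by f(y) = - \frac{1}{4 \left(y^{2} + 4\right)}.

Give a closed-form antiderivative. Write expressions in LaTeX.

An antiderivative is F(y) = - \frac{\operatorname{atan}{\left(\frac{y}{2} \right)}}{8}.

Recover f(y) by differentiating a candidate F(y); any mismatch rules it out.
Check: d/dy[- \frac{\operatorname{atan}{\left(\frac{y}{2} \right)}}{8}] = - \frac{1}{4 y^{2} + 16}, which equals f(y).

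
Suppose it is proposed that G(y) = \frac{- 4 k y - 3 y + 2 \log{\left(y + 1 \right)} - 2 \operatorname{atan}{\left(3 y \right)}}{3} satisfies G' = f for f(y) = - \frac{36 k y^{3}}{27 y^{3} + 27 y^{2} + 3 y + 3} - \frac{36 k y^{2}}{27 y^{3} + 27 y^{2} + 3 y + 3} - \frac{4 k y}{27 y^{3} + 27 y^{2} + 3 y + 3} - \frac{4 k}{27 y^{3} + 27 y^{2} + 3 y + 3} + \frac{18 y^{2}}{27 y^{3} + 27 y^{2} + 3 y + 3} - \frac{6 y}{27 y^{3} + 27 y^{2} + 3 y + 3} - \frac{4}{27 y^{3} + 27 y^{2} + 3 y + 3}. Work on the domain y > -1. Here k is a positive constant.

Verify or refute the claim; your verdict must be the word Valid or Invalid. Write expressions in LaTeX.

d/dy[G] = \frac{- 36 k y^{3} - 36 k y^{2} - 4 k y - 4 k - 27 y^{3} - 9 y^{2} - 9 y - 7}{27 y^{3} + 27 y^{2} + 3 y + 3}
d/dy[G] - f(y) = -1 != 0.

Invalid: d/dy[G] - f = -1, which is not 0.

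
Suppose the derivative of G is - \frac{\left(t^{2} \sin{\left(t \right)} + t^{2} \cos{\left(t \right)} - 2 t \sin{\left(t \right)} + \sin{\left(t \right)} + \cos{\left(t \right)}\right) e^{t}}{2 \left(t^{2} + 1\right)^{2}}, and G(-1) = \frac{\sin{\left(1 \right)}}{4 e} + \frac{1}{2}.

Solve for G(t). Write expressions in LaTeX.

G(t) = \frac{1}{2} - \frac{e^{t} \sin{\left(t \right)}}{2 t^{2} + 2}

Whatever form G(t) takes, its d/dt must return the stated G'(t).
A general antiderivative is - \frac{e^{t} \sin{\left(t \right)}}{2 t^{2} + 2} + C.
The condition gives C = \frac{\sin{\left(1 \right)}}{4 e} + \frac{1}{2} - (\frac{\sin{\left(1 \right)}}{4 e}) = \frac{1}{2}.
So G(t) = \frac{1}{2} - \frac{e^{t} \sin{\left(t \right)}}{2 t^{2} + 2}.
Check: d/dt[\frac{1}{2} - \frac{e^{t} \sin{\left(t \right)}}{2 t^{2} + 2}] = \frac{- t^{2} e^{t} \sin{\left(t \right)} - t^{2} e^{t} \cos{\left(t \right)} + 2 t e^{t} \sin{\left(t \right)} - e^{t} \sin{\left(t \right)} - e^{t} \cos{\left(t \right)}}{2 t^{4} + 4 t^{2} + 2}, which equals G'(t).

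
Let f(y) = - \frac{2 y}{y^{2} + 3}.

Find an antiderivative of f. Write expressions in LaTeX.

An antiderivative is F(y) = - \log{\left(y^{2} + 3 \right)}.

f matches the chain-rule pattern g'(h)*h' with inner function h(y) = y^{2} + 3; substituting u = h(y) collapses the integral.
Check: d/dy[- \log{\left(y^{2} + 3 \right)}] = - \frac{2 y}{y^{2} + 3} = f(y).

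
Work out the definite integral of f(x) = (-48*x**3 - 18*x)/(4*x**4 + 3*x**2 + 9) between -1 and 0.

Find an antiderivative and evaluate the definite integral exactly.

The substitution u = 2*x**4/3 + x**2/2 + 3/2 works: f is exactly (dF/du)*(du/dx) for that inner function.
F(x) = -3*log(2*x**4/3 + x**2/2 + 3/2) is an antiderivative of f.
Check: d/dx[-3*log(2*x**4/3 + x**2/2 + 3/2)] = (-48*x**3 - 18*x)/(4*x**4 + 3*x**2 + 9) = f(x).
F(0) = -3*log(3/2); F(-1) = -3*log(8/3).
Integral = F(0) - F(-1) = -3*log(3/2) + 3*log(8/3).

Antiderivative: F(x) = -3*log(2*x**4/3 + x**2/2 + 3/2); value = -3*log(3/2) + 3*log(8/3)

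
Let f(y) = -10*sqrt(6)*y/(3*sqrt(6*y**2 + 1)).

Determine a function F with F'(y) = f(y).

The substitution u = 4*y**2 + 2/3 works: f is exactly (dF/du)*(du/dy) for that inner function.
Check: d/dy[-5*sqrt(4*y**2 + 2/3)/3] = -10*sqrt(6)*y/(3*sqrt(6*y**2 + 1)) = f(y).

An antiderivative is F(y) = -5*sqrt(4*y**2 + 2/3)/3.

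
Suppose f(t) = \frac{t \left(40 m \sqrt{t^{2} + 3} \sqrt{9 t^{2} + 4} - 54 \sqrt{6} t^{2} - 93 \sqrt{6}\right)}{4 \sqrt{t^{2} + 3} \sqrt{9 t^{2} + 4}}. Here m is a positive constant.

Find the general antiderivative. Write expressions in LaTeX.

F(t) = \frac{20 m t^{2} - 3 \sqrt{6} \sqrt{t^{2} + 3} \sqrt{9 t^{2} + 4}}{4} + C

A candidate is checked by its d/dt: the result must match f(t).
Check: d/dt[\frac{20 m t^{2} - 3 \sqrt{6} \sqrt{t^{2} + 3} \sqrt{9 t^{2} + 4}}{4}] = \frac{40 m t \sqrt{t^{2} + 3} \sqrt{9 t^{2} + 4} - 54 \sqrt{6} t^{3} - 93 \sqrt{6} t}{4 \sqrt{t^{2} + 3} \sqrt{9 t^{2} + 4}}, which equals f(t).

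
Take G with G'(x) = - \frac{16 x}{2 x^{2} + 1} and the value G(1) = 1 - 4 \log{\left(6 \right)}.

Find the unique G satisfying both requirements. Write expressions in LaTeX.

G'(x) matches the chain-rule pattern g'(h)*h' with inner function h(x) = 4 x^{2} + 2; substituting u = h(x) collapses the integral.
A general antiderivative is - 4 \log{\left(4 x^{2} + 2 \right)} + C.
The condition gives C = 1 - 4 \log{\left(6 \right)} - (- 4 \log{\left(6 \right)}) = 1.
So G(x) = - 4 \log{\left(2 x^{2} + 1 \right)} - 4 \log{\left(2 \right)} + 1.
Check: d/dx[- 4 \log{\left(2 x^{2} + 1 \right)} - 4 \log{\left(2 \right)} + 1] = - \frac{16 x}{2 x^{2} + 1} = G'(x).

G(x) = - 4 \log{\left(2 x^{2} + 1 \right)} - 4 \log{\left(2 \right)} + 1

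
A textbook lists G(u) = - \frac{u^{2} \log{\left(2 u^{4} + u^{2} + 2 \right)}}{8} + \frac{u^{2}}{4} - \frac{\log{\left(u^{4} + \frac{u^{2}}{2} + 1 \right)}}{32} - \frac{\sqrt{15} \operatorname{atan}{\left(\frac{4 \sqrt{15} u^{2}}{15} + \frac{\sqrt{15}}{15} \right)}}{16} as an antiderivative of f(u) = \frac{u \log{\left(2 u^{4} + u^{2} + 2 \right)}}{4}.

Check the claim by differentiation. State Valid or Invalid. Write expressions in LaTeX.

d/du[G] = - \frac{u \log{\left(2 u^{4} + u^{2} + 2 \right)}}{4}
d/du[G] - f(u) = - \frac{u \log{\left(2 u^{4} + u^{2} + 2 \right)}}{2} != 0.

Invalid: d/du[G] - f = - \frac{u \log{\left(2 u^{4} + u^{2} + 2 \right)}}{2}, which is not 0.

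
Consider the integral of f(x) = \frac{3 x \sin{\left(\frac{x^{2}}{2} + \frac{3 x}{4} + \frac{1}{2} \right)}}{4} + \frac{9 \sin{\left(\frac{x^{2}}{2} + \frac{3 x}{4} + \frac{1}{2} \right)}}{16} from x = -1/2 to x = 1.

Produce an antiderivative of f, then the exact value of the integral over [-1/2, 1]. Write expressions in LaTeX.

Antiderivative: F(x) = - \frac{3 \cos{\left(\frac{x^{2}}{2} + \frac{3 x}{4} + \frac{1}{2} \right)}}{4}; value = - \frac{3 \cos{\left(\frac{7}{4} \right)}}{4} + \frac{3 \cos{\left(\frac{1}{4} \right)}}{4}

f matches the chain-rule pattern g'(h)*h' with inner function h(x) = \frac{x^{2}}{2} + \frac{3 x}{4} + \frac{1}{2}; substituting u = h(x) collapses the integral.
F(x) = - \frac{3 \cos{\left(\frac{x^{2}}{2} + \frac{3 x}{4} + \frac{1}{2} \right)}}{4} is an antiderivative of f.
Check: d/dx[- \frac{3 \cos{\left(\frac{x^{2}}{2} + \frac{3 x}{4} + \frac{1}{2} \right)}}{4}] = \frac{3 x \sin{\left(\frac{x^{2}}{2} + \frac{3 x}{4} + \frac{1}{2} \right)}}{4} + \frac{9 \sin{\left(\frac{x^{2}}{2} + \frac{3 x}{4} + \frac{1}{2} \right)}}{16} = f(x).
F(1) = - \frac{3 \cos{\left(\frac{7}{4} \right)}}{4}; F(-1/2) = - \frac{3 \cos{\left(\frac{1}{4} \right)}}{4}.
Integral = F(1) - F(-1/2) = - \frac{3 \cos{\left(\frac{7}{4} \right)}}{4} + \frac{3 \cos{\left(\frac{1}{4} \right)}}{4}.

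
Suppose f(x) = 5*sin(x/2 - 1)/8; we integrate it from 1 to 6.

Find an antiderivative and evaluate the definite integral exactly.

A first test for any F(x): its x-derivative must equal f(x) identically.
F(x) = -5*cos(x/2 - 1)/4 is an antiderivative of f.
Check: d/dx[-5*cos(x/2 - 1)/4] = 5*sin(x/2 - 1)/8 = f(x).
F(6) = -5*cos(2)/4; F(1) = -5*cos(1/2)/4.
Integral = F(6) - F(1) = -5*cos(2)/4 + 5*cos(1/2)/4.

Antiderivative: F(x) = -5*cos(x/2 - 1)/4; value = -5*cos(2)/4 + 5*cos(1/2)/4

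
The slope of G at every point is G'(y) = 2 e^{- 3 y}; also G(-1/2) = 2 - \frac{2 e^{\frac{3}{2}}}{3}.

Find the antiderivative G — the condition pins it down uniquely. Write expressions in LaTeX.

Recover the given G'(y) by differentiating a candidate G(y); any mismatch rules it out.
A general antiderivative is - \frac{2 e^{- 3 y}}{3} + C.
The condition gives C = 2 - \frac{2 e^{\frac{3}{2}}}{3} - (- \frac{2 e^{\frac{3}{2}}}{3}) = 2.
So G(y) = \frac{\left(6 e^{3 y} - 2\right) e^{- 3 y}}{3}.
Check: d/dy[\frac{\left(6 e^{3 y} - 2\right) e^{- 3 y}}{3}] = 2 e^{- 3 y} = G'(y).

G(y) = \frac{\left(6 e^{3 y} - 2\right) e^{- 3 y}}{3}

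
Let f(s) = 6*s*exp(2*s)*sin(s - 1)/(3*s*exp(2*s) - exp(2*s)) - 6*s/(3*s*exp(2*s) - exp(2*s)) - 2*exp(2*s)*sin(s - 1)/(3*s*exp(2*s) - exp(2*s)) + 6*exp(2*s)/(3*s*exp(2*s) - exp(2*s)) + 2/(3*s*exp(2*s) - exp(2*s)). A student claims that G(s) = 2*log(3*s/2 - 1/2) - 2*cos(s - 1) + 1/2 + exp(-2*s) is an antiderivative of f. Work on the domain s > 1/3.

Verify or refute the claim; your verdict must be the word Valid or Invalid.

d/ds[G] = (6*s*exp(2*s)*sin(s - 1) - 6*s - 2*exp(2*s)*sin(s - 1) + 6*exp(2*s) + 2)/(3*s*exp(2*s) - exp(2*s))
This equals f(s) exactly, so the claim holds.

Valid - the claim checks out under differentiation.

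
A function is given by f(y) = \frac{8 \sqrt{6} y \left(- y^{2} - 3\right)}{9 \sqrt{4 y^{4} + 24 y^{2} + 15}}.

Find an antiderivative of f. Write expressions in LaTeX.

f matches the chain-rule pattern g'(h)*h' with inner function h(y) = \frac{2 y^{4}}{3} + 4 y^{2} + \frac{5}{2}; substituting u = h(y) collapses the integral.
Check: d/dy[- \frac{\sqrt{6} \sqrt{4 y^{4} + 24 y^{2} + 15}}{9}] = \frac{- 8 \sqrt{6} y^{3} - 24 \sqrt{6} y}{9 \sqrt{4 y^{4} + 24 y^{2} + 15}}, which equals f(y).

An antiderivative is F(y) = - \frac{\sqrt{6} \sqrt{4 y^{4} + 24 y^{2} + 15}}{9}.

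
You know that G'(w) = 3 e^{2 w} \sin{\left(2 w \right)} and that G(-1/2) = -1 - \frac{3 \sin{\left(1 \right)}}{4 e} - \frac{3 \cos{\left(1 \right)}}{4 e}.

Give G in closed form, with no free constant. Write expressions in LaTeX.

Differentiate the proposed G(w) back; it has to land on the given G'(w).
A general antiderivative is \frac{3 e^{2 w} \sin{\left(2 w \right)}}{4} - \frac{3 e^{2 w} \cos{\left(2 w \right)}}{4} + C.
The condition gives C = -1 - \frac{3 \sin{\left(1 \right)}}{4 e} - \frac{3 \cos{\left(1 \right)}}{4 e} - (- \frac{3 \sin{\left(1 \right)}}{4 e} - \frac{3 \cos{\left(1 \right)}}{4 e}) = -1.
So G(w) = - \frac{- 3 e^{2 w} \sin{\left(2 w \right)} + 3 e^{2 w} \cos{\left(2 w \right)} + 4}{4}.
Check: d/dw[- \frac{- 3 e^{2 w} \sin{\left(2 w \right)} + 3 e^{2 w} \cos{\left(2 w \right)} + 4}{4}] = 3 e^{2 w} \sin{\left(2 w \right)} = G'(w).

G(w) = - \frac{- 3 e^{2 w} \sin{\left(2 w \right)} + 3 e^{2 w} \cos{\left(2 w \right)} + 4}{4}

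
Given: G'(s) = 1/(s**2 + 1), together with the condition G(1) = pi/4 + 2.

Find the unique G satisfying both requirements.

Whatever form G(s) takes, its d/ds must return the stated G'(s).
A general antiderivative is atan(s) + C.
The condition gives C = pi/4 + 2 - (pi/4) = 2.
So G(s) = atan(s) + 2.
Check: d/ds[atan(s) + 2] = 1/(s**2 + 1) = G'(s).

G(s) = atan(s) + 2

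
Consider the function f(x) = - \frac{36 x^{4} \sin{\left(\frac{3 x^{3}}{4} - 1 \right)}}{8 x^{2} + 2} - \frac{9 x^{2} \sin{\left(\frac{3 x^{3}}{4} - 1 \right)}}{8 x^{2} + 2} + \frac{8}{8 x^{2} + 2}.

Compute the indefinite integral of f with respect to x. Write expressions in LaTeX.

F(x) = 2 \cos{\left(\frac{3 x^{3}}{4} - 1 \right)} + 2 \operatorname{atan}{\left(2 x \right)} + C

The integrand splits into summands that can be handled one at a time.
Check: d/dx[2 \cos{\left(\frac{3 x^{3}}{4} - 1 \right)} + 2 \operatorname{atan}{\left(2 x \right)}] = \frac{- 36 x^{4} \sin{\left(\frac{3 x^{3}}{4} - 1 \right)} - 9 x^{2} \sin{\left(\frac{3 x^{3}}{4} - 1 \right)} + 8}{8 x^{2} + 2}, which equals f(x).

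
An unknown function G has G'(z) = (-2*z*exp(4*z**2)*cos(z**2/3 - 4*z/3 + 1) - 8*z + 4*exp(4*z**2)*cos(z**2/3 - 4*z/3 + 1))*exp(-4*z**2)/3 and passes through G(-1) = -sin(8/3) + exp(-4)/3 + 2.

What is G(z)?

For G(z) to be correct, d/dz[G] must agree with the stated G'(z) identically.
A general antiderivative is -sin(z**2/3 - 4*z/3 + 1) + exp(-4*z**2)/3 + C.
The condition gives C = -sin(8/3) + exp(-4)/3 + 2 - (-sin(8/3) + exp(-4)/3) = 2.
So G(z) = (-3*exp(4*z**2)*sin(z**2/3 - 4*z/3 + 1) + 6*exp(4*z**2) + 1)*exp(-4*z**2)/3.
Check: d/dz[(-3*exp(4*z**2)*sin(z**2/3 - 4*z/3 + 1) + 6*exp(4*z**2) + 1)*exp(-4*z**2)/3] = (-2*z*exp(4*z**2)*cos(z**2/3 - 4*z/3 + 1) - 8*z + 4*exp(4*z**2)*cos(z**2/3 - 4*z/3 + 1))*exp(-4*z**2)/3 = G'(z).

G(z) = (-3*exp(4*z**2)*sin(z**2/3 - 4*z/3 + 1) + 6*exp(4*z**2) + 1)*exp(-4*z**2)/3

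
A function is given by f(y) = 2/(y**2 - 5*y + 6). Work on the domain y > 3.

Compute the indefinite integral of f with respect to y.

The denominator factors as (y - 3)*(y - 2); partial fractions split f into directly integrable pieces: -2/(y - 2) + 2/(y - 3).
Check: d/dy[2*log(y - 3) - 2*log(y - 2)] = 2/(y**2 - 5*y + 6) = f(y).

F(y) = 2*log(y - 3) - 2*log(y - 2) + C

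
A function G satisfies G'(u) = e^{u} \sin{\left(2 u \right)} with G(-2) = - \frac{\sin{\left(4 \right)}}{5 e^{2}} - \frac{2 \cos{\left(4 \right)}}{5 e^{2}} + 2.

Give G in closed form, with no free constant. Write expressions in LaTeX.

G(u) = \frac{e^{u} \sin{\left(2 u \right)}}{5} - \frac{2 e^{u} \cos{\left(2 u \right)}}{5} + 2

A candidate passes only if d/du[G] lands on the given G'(u) exactly.
A general antiderivative is \frac{e^{u} \sin{\left(2 u \right)}}{5} - \frac{2 e^{u} \cos{\left(2 u \right)}}{5} + C.
The condition gives C = - \frac{\sin{\left(4 \right)}}{5 e^{2}} - \frac{2 \cos{\left(4 \right)}}{5 e^{2}} + 2 - (- \frac{\sin{\left(4 \right)}}{5 e^{2}} - \frac{2 \cos{\left(4 \right)}}{5 e^{2}}) = 2.
So G(u) = \frac{e^{u} \sin{\left(2 u \right)}}{5} - \frac{2 e^{u} \cos{\left(2 u \right)}}{5} + 2.
Check: d/du[\frac{e^{u} \sin{\left(2 u \right)}}{5} - \frac{2 e^{u} \cos{\left(2 u \right)}}{5} + 2] = e^{u} \sin{\left(2 u \right)} = G'(u).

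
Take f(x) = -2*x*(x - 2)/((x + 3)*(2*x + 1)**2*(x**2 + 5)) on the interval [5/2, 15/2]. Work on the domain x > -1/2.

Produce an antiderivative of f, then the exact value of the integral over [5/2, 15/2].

The denominator factors as (x + 3)*(2*x + 1)**2*(x**2 + 5); partial fractions split f into directly integrable pieces: -(17*x + 65)/(441*(x**2 + 5)) + 548/(2205*(2*x + 1)) - 4/(21*(2*x + 1)**2) - 3/(35*(x + 3)).
F(x) = (548*(2*x + 1)*log(x + 1/2) - 378*(2*x + 1)*log(x + 3) - 85*(2*x + 1)*log(x**2 + 5) - 130*sqrt(5)*(2*x + 1)*atan(sqrt(5)*x/5) + 420)/(4410*(2*x + 1)) is an antiderivative of f.
Check: d/dx[(548*(2*x + 1)*log(x + 1/2) - 378*(2*x + 1)*log(x + 3) - 85*(2*x + 1)*log(x**2 + 5) - 130*sqrt(5)*(2*x + 1)*atan(sqrt(5)*x/5) + 420)/(4410*(2*x + 1))] = (-2*x**2 + 4*x)/(4*x**5 + 16*x**4 + 33*x**3 + 83*x**2 + 65*x + 15), which equals f(x).
F(15/2) = -3*log(21/2)/35 - 13*sqrt(5)*atan(3*sqrt(5)/2)/441 - 17*log(245/4)/882 + 1/168 + 274*log(8)/2205; F(5/2) = -3*log(11/2)/35 - 13*sqrt(5)*atan(sqrt(5)/2)/441 - 17*log(45/4)/882 + 1/63 + 274*log(3)/2205.
Integral = F(15/2) - F(5/2) = -3*log(21/2)/35 - 274*log(3)/2205 - 13*sqrt(5)*atan(3*sqrt(5)/2)/441 - 17*log(245/4)/882 - 5/504 + 17*log(45/4)/882 + 13*sqrt(5)*atan(sqrt(5)/2)/441 + 3*log(11/2)/35 + 274*log(8)/2205.

Antiderivative: F(x) = (548*(2*x + 1)*log(x + 1/2) - 378*(2*x + 1)*log(x + 3) - 85*(2*x + 1)*log(x**2 + 5) - 130*sqrt(5)*(2*x + 1)*atan(sqrt(5)*x/5) + 420)/(4410*(2*x + 1)); value = -3*log(21/2)/35 - 274*log(3)/2205 - 13*sqrt(5)*atan(3*sqrt(5)/2)/441 - 17*log(245/4)/882 - 5/504 + 17*log(45/4)/882 + 13*sqrt(5)*atan(sqrt(5)/2)/441 + 3*log(11/2)/35 + 274*log(8)/2205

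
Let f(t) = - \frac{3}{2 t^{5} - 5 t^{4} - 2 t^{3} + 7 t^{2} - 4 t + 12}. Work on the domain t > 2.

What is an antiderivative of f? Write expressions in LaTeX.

An antiderivative is F(t) = \frac{1482 t \log{\left(t - 2 \right)} - 600 t \log{\left(t + \frac{3}{2} \right)} - 441 t \log{\left(t^{2} + 1 \right)} - 2499 t \operatorname{atan}{\left(t \right)} - 2964 \log{\left(t - 2 \right)} + 1200 \log{\left(t + \frac{3}{2} \right)} + 882 \log{\left(t^{2} + 1 \right)} + 4998 \operatorname{atan}{\left(t \right)} + 1365}{15925 t - 31850}.

Factor the denominator (\left(t - 2\right)^{2} \left(2 t + 3\right) \left(t^{2} + 1\right)) and decompose: f = - \frac{3 \left(6 t + 17\right)}{325 \left(t^{2} + 1\right)} - \frac{48}{637 \left(2 t + 3\right)} + \frac{114}{1225 \left(t - 2\right)} - \frac{3}{35 \left(t - 2\right)^{2}}; each piece integrates to a log, atan, or power term.
Check: d/dt[\frac{1482 t \log{\left(t - 2 \right)} - 600 t \log{\left(t + \frac{3}{2} \right)} - 441 t \log{\left(t^{2} + 1 \right)} - 2499 t \operatorname{atan}{\left(t \right)} - 2964 \log{\left(t - 2 \right)} + 1200 \log{\left(t + \frac{3}{2} \right)} + 882 \log{\left(t^{2} + 1 \right)} + 4998 \operatorname{atan}{\left(t \right)} + 1365}{15925 t - 31850}] = - \frac{3}{2 t^{5} - 5 t^{4} - 2 t^{3} + 7 t^{2} - 4 t + 12} = f(t).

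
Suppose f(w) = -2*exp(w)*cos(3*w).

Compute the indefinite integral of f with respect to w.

F(w) = -3*exp(w)*sin(3*w)/5 - exp(w)*cos(3*w)/5 + C

A candidate is checked by its d/dw: the result must match f(w).
Check: d/dw[-3*exp(w)*sin(3*w)/5 - exp(w)*cos(3*w)/5] = -2*exp(w)*cos(3*w) = f(w).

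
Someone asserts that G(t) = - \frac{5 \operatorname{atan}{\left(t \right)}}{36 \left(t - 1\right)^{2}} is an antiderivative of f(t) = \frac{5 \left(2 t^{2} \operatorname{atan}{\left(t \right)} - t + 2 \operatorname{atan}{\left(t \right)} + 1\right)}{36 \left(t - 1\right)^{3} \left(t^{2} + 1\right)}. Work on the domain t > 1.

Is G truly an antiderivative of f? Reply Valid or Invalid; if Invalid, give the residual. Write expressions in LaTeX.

d/dt[G] = \frac{10 t^{2} \operatorname{atan}{\left(t \right)} - 5 t + 10 \operatorname{atan}{\left(t \right)} + 5}{36 t^{5} - 108 t^{4} + 144 t^{3} - 144 t^{2} + 108 t - 36}
This equals f(t) exactly, so the claim holds.

Valid - differentiating G returns exactly f.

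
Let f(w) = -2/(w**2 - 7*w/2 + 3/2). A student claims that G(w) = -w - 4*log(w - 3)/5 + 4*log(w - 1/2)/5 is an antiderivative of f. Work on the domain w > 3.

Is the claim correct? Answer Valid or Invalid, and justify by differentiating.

Invalid: d/dw[G] - f = -1, which is not 0.

d/dw[G] = (-2*w**2 + 7*w - 7)/(2*w**2 - 7*w + 3)
d/dw[G] - f(w) = -1 != 0.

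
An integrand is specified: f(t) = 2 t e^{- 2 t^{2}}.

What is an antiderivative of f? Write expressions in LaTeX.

f matches the chain-rule pattern g'(h)*h' with inner function h(t) = - 2 t^{2}; substituting u = h(t) collapses the integral.
Check: d/dt[- \frac{e^{- 2 t^{2}}}{2}] = 2 t e^{- 2 t^{2}} = f(t).

An antiderivative is F(t) = - \frac{e^{- 2 t^{2}}}{2}.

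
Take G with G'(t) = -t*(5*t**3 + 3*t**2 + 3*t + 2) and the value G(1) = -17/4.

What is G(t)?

G(t) = -t**5 - 3*t**4/4 - t**3 - t**2 - 1/2

Differentiate the proposed G(t) back; it has to land on the given G'(t).
A general antiderivative is -t**5 - 3*t**4/4 - t**3 - t**2 + 1/2 + C.
The condition gives C = -17/4 - (-13/4) = -1.
So G(t) = -t**5 - 3*t**4/4 - t**3 - t**2 - 1/2.
Check: d/dt[-t**5 - 3*t**4/4 - t**3 - t**2 - 1/2] = -5*t**4 - 3*t**3 - 3*t**2 - 2*t, which equals G'(t).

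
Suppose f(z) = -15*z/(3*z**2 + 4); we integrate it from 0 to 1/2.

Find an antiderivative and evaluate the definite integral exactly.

The substitution u = 3*z**2/2 + 2 works: f is exactly (dF/du)*(du/dz) for that inner function.
F(z) = -5*log(3*z**2/2 + 2)/2 is an antiderivative of f.
Check: d/dz[-5*log(3*z**2/2 + 2)/2] = -15*z/(3*z**2 + 4) = f(z).
F(1/2) = -5*log(19/8)/2; F(0) = -5*log(2)/2.
Integral = F(1/2) - F(0) = -5*log(19/8)/2 + 5*log(2)/2.

Antiderivative: F(z) = -5*log(3*z**2/2 + 2)/2; value = -5*log(19/8)/2 + 5*log(2)/2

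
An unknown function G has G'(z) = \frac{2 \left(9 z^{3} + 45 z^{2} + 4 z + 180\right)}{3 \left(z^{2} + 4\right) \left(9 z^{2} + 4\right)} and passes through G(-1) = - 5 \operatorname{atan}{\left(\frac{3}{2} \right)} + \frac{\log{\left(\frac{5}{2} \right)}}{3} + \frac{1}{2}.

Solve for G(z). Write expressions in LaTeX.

Any candidate G(z) must reproduce the stated G'(z) exactly.
A general antiderivative is \frac{\log{\left(\frac{z^{2}}{2} + 2 \right)}}{3} + 5 \operatorname{atan}{\left(\frac{3 z}{2} \right)} + C.
The condition gives C = - 5 \operatorname{atan}{\left(\frac{3}{2} \right)} + \frac{\log{\left(\frac{5}{2} \right)}}{3} + \frac{1}{2} - (- 5 \operatorname{atan}{\left(\frac{3}{2} \right)} + \frac{\log{\left(\frac{5}{2} \right)}}{3}) = \frac{1}{2}.
So G(z) = \frac{2 \log{\left(\frac{z^{2}}{2} + 2 \right)} + 30 \operatorname{atan}{\left(\frac{3 z}{2} \right)} + 3}{6}.
Check: d/dz[\frac{2 \log{\left(\frac{z^{2}}{2} + 2 \right)} + 30 \operatorname{atan}{\left(\frac{3 z}{2} \right)} + 3}{6}] = \frac{18 z^{3} + 90 z^{2} + 8 z + 360}{27 z^{4} + 120 z^{2} + 48}, which equals G'(z).

G(z) = \frac{2 \log{\left(\frac{z^{2}}{2} + 2 \right)} + 30 \operatorname{atan}{\left(\frac{3 z}{2} \right)} + 3}{6}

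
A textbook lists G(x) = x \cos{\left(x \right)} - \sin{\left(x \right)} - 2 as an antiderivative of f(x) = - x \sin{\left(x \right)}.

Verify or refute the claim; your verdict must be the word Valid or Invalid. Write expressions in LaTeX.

Valid: G'(x) = f(x).

d/dx[G] = - x \sin{\left(x \right)}
This equals f(x) exactly, so the claim holds.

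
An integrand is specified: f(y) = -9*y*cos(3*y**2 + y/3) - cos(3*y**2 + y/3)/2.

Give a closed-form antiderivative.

An antiderivative is F(y) = -3*sin(3*y**2 + y/3)/2.

f matches the chain-rule pattern g'(h)*h' with inner function h(y) = 3*y**2 + y/3; substituting u = h(y) collapses the integral.
Check: d/dy[-3*sin(3*y**2 + y/3)/2] = -9*y*cos(3*y**2 + y/3) - cos(3*y**2 + y/3)/2 = f(y).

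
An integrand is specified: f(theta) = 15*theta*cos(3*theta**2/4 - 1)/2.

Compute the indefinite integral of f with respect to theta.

The substitution u = 3*theta**2/4 - 1 works: f is exactly (dF/du)*(du/dtheta) for that inner function.
Check: d/dtheta[5*sin(3*theta**2/4 - 1)] = 15*theta*cos(3*theta**2/4 - 1)/2 = f(theta).

F(theta) = 5*sin(3*theta**2/4 - 1) + C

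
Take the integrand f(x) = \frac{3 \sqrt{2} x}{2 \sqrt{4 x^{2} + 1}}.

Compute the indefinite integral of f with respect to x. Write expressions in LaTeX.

The substitution u = 2 x^{2} + \frac{1}{2} works: f is exactly (dF/du)*(du/dx) for that inner function.
Check: d/dx[\frac{3 \sqrt{2} \sqrt{4 x^{2} + 1}}{8}] = \frac{3 \sqrt{2} x}{2 \sqrt{4 x^{2} + 1}} = f(x).

F(x) = \frac{3 \sqrt{2} \sqrt{4 x^{2} + 1}}{8} + C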